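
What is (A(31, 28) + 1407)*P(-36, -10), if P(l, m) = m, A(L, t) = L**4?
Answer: -9249280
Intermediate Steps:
(A(31, 28) + 1407)*P(-36, -10) = (31**4 + 1407)*(-10) = (923521 + 1407)*(-10) = 924928*(-10) = -9249280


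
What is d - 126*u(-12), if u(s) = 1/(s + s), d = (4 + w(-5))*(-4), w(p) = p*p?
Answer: -443/4 ≈ -110.75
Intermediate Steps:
w(p) = p²
d = -116 (d = (4 + (-5)²)*(-4) = (4 + 25)*(-4) = 29*(-4) = -116)
u(s) = 1/(2*s)
d - 126*u(-12) = -116 - 63/(-12) = -116 - 63*(-1)/12 = -116 - 126*(-1/24) = -116 + 21/4 = -443/4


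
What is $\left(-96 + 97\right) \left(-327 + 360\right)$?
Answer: $33$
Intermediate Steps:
$\left(-96 + 97\right) \left(-327 + 360\right) = 1 \cdot 33 = 33$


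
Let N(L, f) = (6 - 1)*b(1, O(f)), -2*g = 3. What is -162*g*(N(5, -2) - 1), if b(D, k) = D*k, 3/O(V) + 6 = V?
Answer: -5589/8 ≈ -698.63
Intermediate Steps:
O(V) = 3/(-6 + V)
g = -3/2 (g = -½*3 = -3/2 ≈ -1.5000)
N(L, f) = 15/(-6 + f) (N(L, f) = (6 - 1)*(1*(3/(-6 + f))) = 5*(3/(-6 + f)) = 15/(-6 + f))
-162*g*(N(5, -2) - 1) = -(-243)*(15/(-6 - 2) - 1) = -(-243)*(15/(-8) - 1) = -(-243)*(15*(-⅛) - 1) = -(-243)*(-15/8 - 1) = -(-243)*(-23)/8 = -162*69/16 = -5589/8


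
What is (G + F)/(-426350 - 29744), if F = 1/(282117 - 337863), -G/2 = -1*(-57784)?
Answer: 6442453729/25425416124 ≈ 0.25339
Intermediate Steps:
G = -115568 (G = -(-2)*(-57784) = -2*57784 = -115568)
F = -1/55746 (F = 1/(-55746) = -1/55746 ≈ -1.7938e-5)
(G + F)/(-426350 - 29744) = (-115568 - 1/55746)/(-426350 - 29744) = -6442453729/55746/(-456094) = -6442453729/55746*(-1/456094) = 6442453729/25425416124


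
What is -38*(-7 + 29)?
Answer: -836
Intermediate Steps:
-38*(-7 + 29) = -38*22 = -836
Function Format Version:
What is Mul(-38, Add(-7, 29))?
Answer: -836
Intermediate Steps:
Mul(-38, Add(-7, 29)) = Mul(-38, 22) = -836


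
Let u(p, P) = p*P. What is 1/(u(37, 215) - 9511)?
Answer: -1/1556 ≈ -0.00064267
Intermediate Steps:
u(p, P) = P*p
1/(u(37, 215) - 9511) = 1/(215*37 - 9511) = 1/(7955 - 9511) = 1/(-1556) = -1/1556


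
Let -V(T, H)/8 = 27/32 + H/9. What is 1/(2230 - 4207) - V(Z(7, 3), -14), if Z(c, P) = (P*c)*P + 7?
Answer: -135107/23724 ≈ -5.6949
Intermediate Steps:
Z(c, P) = 7 + c*P**2 (Z(c, P) = c*P**2 + 7 = 7 + c*P**2)
V(T, H) = -27/4 - 8*H/9 (V(T, H) = -8*(27/32 + H/9) = -27/4 - 8*H/9)
1/(2230 - 4207) - V(Z(7, 3), -14) = 1/(2230 - 4207) - (-27/4 - 8/9*(-14)) = 1/(-1977) - (-27/4 + 112/9) = -1/1977 - 1*205/36 = -1/1977 - 205/36 = -135107/23724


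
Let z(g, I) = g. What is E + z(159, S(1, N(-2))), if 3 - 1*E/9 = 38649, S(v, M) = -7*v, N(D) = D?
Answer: -347655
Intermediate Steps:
E = -347814 (E = 27 - 9*38649 = 27 - 347841 = -347814)
E + z(159, S(1, N(-2))) = -347814 + 159 = -347655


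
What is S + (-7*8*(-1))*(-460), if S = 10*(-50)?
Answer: -26260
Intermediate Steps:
S = -500
S + (-7*8*(-1))*(-460) = -500 + (-7*8*(-1))*(-460) = -500 - 56*(-1)*(-460) = -500 + 56*(-460) = -500 - 25760 = -26260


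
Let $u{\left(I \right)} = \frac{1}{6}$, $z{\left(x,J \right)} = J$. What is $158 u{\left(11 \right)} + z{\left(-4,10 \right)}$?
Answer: $\frac{109}{3} \approx 36.333$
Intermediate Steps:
$u{\left(I \right)} = \frac{1}{6}$
$158 u{\left(11 \right)} + z{\left(-4,10 \right)} = 158 \cdot \frac{1}{6} + 10 = \frac{79}{3} + 10 = \frac{109}{3}$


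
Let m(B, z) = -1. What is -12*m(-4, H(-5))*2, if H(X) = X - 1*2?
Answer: 24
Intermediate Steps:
H(X) = -2 + X (H(X) = X - 2 = -2 + X)
-12*m(-4, H(-5))*2 = -12*(-1)*2 = 12*2 = 24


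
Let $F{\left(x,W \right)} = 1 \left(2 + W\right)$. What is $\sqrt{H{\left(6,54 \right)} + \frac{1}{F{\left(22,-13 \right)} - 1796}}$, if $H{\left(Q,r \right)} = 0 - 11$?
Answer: $\frac{i \sqrt{35919546}}{1807} \approx 3.3167 i$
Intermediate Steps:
$F{\left(x,W \right)} = 2 + W$
$H{\left(Q,r \right)} = -11$ ($H{\left(Q,r \right)} = 0 - 11 = -11$)
$\sqrt{H{\left(6,54 \right)} + \frac{1}{F{\left(22,-13 \right)} - 1796}} = \sqrt{-11 + \frac{1}{\left(2 - 13\right) - 1796}} = \sqrt{-11 + \frac{1}{-11 - 1796}} = \sqrt{-11 + \frac{1}{-1807}} = \sqrt{-11 - \frac{1}{1807}} = \sqrt{- \frac{19878}{1807}} = \frac{i \sqrt{35919546}}{1807}$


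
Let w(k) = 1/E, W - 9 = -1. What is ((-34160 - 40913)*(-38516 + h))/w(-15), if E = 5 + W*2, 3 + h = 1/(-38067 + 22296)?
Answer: 45605582519950/751 ≈ 6.0726e+10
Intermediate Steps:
W = 8 (W = 9 - 1 = 8)
h = -47314/15771 (h = -3 + 1/(-38067 + 22296) = -3 + 1/(-15771) = -3 - 1/15771 = -47314/15771 ≈ -3.0001)
E = 21 (E = 5 + 8*2 = 5 + 16 = 21)
w(k) = 1/21
((-34160 - 40913)*(-38516 + h))/w(-15) = ((-34160 - 40913)*(-38516 - 47314/15771))/(1/21) = -75073*(-607483150/15771)*21 = (45605582519950/15771)*21 = 45605582519950/751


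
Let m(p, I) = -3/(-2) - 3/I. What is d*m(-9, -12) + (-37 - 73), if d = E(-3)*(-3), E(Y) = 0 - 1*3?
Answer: -377/4 ≈ -94.250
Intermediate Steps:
m(p, I) = 3/2 - 3/I (m(p, I) = -3*(-½) - 3/I = 3/2 - 3/I)
E(Y) = -3 (E(Y) = 0 - 3 = -3)
d = 9 (d = -3*(-3) = 9)
d*m(-9, -12) + (-37 - 73) = 9*(3/2 - 3/(-12)) + (-37 - 73) = 9*(3/2 - 3*(-1/12)) - 110 = 9*(3/2 + ¼) - 110 = 9*(7/4) - 110 = 63/4 - 110 = -377/4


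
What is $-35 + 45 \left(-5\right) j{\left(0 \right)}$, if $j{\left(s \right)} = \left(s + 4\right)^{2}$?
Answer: $-3635$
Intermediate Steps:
$j{\left(s \right)} = \left(4 + s\right)^{2}$
$-35 + 45 \left(-5\right) j{\left(0 \right)} = -35 + 45 \left(-5\right) \left(4 + 0\right)^{2} = -35 - 225 \cdot 4^{2} = -35 - 3600 = -3635$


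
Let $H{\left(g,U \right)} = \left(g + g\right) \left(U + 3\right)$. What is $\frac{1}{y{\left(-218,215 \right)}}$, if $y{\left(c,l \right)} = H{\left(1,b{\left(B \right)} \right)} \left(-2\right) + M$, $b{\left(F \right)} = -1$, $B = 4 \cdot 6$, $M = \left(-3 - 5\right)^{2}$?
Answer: $\frac{1}{56} \approx 0.017857$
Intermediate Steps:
$M = 64$ ($M = \left(-8\right)^{2} = 64$)
$B = 24$
$H{\left(g,U \right)} = 2 g \left(3 + U\right)$
$y{\left(c,l \right)} = 56$ ($y{\left(c,l \right)} = 2 \cdot 1 \left(3 - 1\right) \left(-2\right) + 64 = 2 \cdot 1 \cdot 2 \left(-2\right) + 64 = 4 \left(-2\right) + 64 = -8 + 64 = 56$)
$\frac{1}{y{\left(-218,215 \right)}} = \frac{1}{56}$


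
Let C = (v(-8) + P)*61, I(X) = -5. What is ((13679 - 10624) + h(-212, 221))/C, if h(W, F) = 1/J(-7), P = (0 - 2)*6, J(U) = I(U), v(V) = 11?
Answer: -15274/305 ≈ -50.079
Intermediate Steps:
J(U) = -5
P = -12 (P = -2*6 = -12)
h(W, F) = -⅕ (h(W, F) = 1/(-5) = -⅕)
C = -61 (C = (11 - 12)*61 = -1*61 = -61)
((13679 - 10624) + h(-212, 221))/C = ((13679 - 10624) - ⅕)/(-61) = (3055 - ⅕)*(-1/61) = (15274/5)*(-1/61) = -15274/305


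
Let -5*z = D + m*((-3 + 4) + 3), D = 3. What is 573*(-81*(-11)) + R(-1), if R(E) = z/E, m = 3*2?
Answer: 2552742/5 ≈ 5.1055e+5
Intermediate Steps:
m = 6
z = -27/5 (z = -(3 + 6*((-3 + 4) + 3))/5 = -(3 + 6*(1 + 3))/5 = -(3 + 6*4)/5 = -(3 + 24)/5 = -⅕*27 = -27/5 ≈ -5.4000)
R(E) = -27/(5*E)
573*(-81*(-11)) + R(-1) = 573*(-81*(-11)) - 27/5/(-1) = 573*891 - 27/5*(-1) = 510543 + 27/5 = 2552742/5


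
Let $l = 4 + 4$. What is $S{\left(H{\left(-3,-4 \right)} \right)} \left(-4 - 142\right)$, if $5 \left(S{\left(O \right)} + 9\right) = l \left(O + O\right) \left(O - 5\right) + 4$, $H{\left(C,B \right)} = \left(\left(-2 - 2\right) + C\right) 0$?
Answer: $\frac{5986}{5} \approx 1197.2$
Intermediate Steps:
$H{\left(C,B \right)} = 0$ ($H{\left(C,B \right)} = \left(-4 + C\right) 0 = 0$)
$l = 8$
$S{\left(O \right)} = - \frac{41}{5} + \frac{16 O \left(-5 + O\right)}{5}$ ($S{\left(O \right)} = -9 + \frac{8 \left(O + O\right) \left(O - 5\right) + 4}{5} = -9 + \frac{8 \cdot 2 O \left(-5 + O\right) + 4}{5} = -9 + \frac{16 O \left(-5 + O\right) + 4}{5} = -9 + \frac{4 + 16 O \left(-5 + O\right)}{5} = -9 + \left(\frac{4}{5} + \frac{16 O \left(-5 + O\right)}{5}\right) = - \frac{41}{5} + \frac{16 O \left(-5 + O\right)}{5}$)
$S{\left(H{\left(-3,-4 \right)} \right)} \left(-4 - 142\right) = \left(- \frac{41}{5} - 0 + \frac{16 \cdot 0^{2}}{5}\right) \left(-4 - 142\right) = \left(- \frac{41}{5} + 0 + \frac{16}{5} \cdot 0\right) \left(-146\right) = \left(- \frac{41}{5} + 0 + 0\right) \left(-146\right) = \left(- \frac{41}{5}\right) \left(-146\right) = \frac{5986}{5}$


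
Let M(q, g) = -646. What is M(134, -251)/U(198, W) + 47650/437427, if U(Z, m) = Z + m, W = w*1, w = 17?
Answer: -285764/98685 ≈ -2.8957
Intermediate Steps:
W = 17 (W = 17*1 = 17)
M(134, -251)/U(198, W) + 47650/437427 = -646/(198 + 17) + 47650/437427 = -646/215 + 47650*(1/437427) = -646*1/215 + 50/459 = -646/215 + 50/459 = -285764/98685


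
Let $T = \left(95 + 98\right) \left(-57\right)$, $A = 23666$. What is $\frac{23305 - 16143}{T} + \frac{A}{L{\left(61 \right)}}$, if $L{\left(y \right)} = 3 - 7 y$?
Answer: $- \frac{131693177}{2332212} \approx -56.467$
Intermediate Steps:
$T = -11001$ ($T = 193 \left(-57\right) = -11001$)
$\frac{23305 - 16143}{T} + \frac{A}{L{\left(61 \right)}} = \frac{23305 - 16143}{-11001} + \frac{23666}{3 - 427} = \left(23305 - 16143\right) \left(- \frac{1}{11001}\right) + \frac{23666}{3 - 427} = 7162 \left(- \frac{1}{11001}\right) + \frac{23666}{-424} = - \frac{7162}{11001} + 23666 \left(- \frac{1}{424}\right) = - \frac{7162}{11001} - \frac{11833}{212} = - \frac{131693177}{2332212}$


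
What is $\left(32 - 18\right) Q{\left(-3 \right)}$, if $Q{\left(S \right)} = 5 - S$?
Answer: $112$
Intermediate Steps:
$\left(32 - 18\right) Q{\left(-3 \right)} = \left(32 - 18\right) \left(5 - -3\right) = 14 \left(5 + 3\right) = 14 \cdot 8 = 112$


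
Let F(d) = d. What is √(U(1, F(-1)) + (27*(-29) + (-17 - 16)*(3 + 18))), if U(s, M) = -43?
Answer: 7*I*√31 ≈ 38.974*I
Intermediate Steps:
√(U(1, F(-1)) + (27*(-29) + (-17 - 16)*(3 + 18))) = √(-43 + (27*(-29) + (-17 - 16)*(3 + 18))) = √(-43 + (-783 - 33*21)) = √(-43 + (-783 - 693)) = √(-43 - 1476) = √(-1519) = 7*I*√31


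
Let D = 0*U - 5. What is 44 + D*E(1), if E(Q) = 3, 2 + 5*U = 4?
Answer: 29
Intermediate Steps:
U = 2/5 (U = -2/5 + (1/5)*4 = -2/5 + 4/5 = 2/5 ≈ 0.40000)
D = -5 (D = 0*(2/5) - 5 = 0 - 5 = -5)
44 + D*E(1) = 44 - 5*3 = 44 - 15 = 29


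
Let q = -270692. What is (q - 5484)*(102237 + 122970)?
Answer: -62196768432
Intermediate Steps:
(q - 5484)*(102237 + 122970) = (-270692 - 5484)*(102237 + 122970) = -276176*225207 = -62196768432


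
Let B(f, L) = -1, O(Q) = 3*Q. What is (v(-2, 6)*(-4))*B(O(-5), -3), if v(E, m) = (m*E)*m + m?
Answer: -264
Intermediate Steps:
v(E, m) = m + E*m**2 (v(E, m) = (E*m)*m + m = E*m**2 + m = m + E*m**2)
(v(-2, 6)*(-4))*B(O(-5), -3) = ((6*(1 - 2*6))*(-4))*(-1) = ((6*(1 - 12))*(-4))*(-1) = ((6*(-11))*(-4))*(-1) = -66*(-4)*(-1) = 264*(-1) = -264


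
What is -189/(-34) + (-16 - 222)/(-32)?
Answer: 3535/272 ≈ 12.996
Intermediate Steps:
-189/(-34) + (-16 - 222)/(-32) = -189*(-1/34) - 238*(-1/32) = 189/34 + 119/16 = 3535/272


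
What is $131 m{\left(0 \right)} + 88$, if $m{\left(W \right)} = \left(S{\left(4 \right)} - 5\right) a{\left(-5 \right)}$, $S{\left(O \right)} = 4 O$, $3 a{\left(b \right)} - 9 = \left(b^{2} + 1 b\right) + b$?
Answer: $11616$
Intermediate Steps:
$a{\left(b \right)} = 3 + \frac{b^{2}}{3} + \frac{2 b}{3}$ ($a{\left(b \right)} = 3 + \frac{\left(b^{2} + 1 b\right) + b}{3} = 3 + \frac{\left(b^{2} + b\right) + b}{3} = 3 + \frac{\left(b + b^{2}\right) + b}{3} = 3 + \frac{b^{2} + 2 b}{3} = 3 + \left(\frac{b^{2}}{3} + \frac{2 b}{3}\right) = 3 + \frac{b^{2}}{3} + \frac{2 b}{3}$)
$m{\left(W \right)} = 88$ ($m{\left(W \right)} = \left(4 \cdot 4 - 5\right) \left(3 + \frac{\left(-5\right)^{2}}{3} + \frac{2}{3} \left(-5\right)\right) = \left(16 - 5\right) \left(3 + \frac{1}{3} \cdot 25 - \frac{10}{3}\right) = 11 \left(3 + \frac{25}{3} - \frac{10}{3}\right) = 11 \cdot 8 = 88$)
$131 m{\left(0 \right)} + 88 = 131 \cdot 88 + 88 = 11528 + 88 = 11616$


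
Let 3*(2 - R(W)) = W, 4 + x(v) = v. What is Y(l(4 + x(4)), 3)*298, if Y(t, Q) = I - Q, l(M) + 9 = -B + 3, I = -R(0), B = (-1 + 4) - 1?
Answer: -1490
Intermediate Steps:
B = 2 (B = 3 - 1 = 2)
x(v) = -4 + v
R(W) = 2 - W/3
I = -2 (I = -(2 - ⅓*0) = -(2 + 0) = -1*2 = -2)
l(M) = -8 (l(M) = -9 + (-1*2 + 3) = -9 + (-2 + 3) = -9 + 1 = -8)
Y(t, Q) = -2 - Q
Y(l(4 + x(4)), 3)*298 = (-2 - 1*3)*298 = (-2 - 3)*298 = -5*298 = -1490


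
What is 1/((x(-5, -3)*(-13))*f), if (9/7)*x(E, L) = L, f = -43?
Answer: -3/3913 ≈ -0.00076667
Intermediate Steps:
x(E, L) = 7*L/9
1/((x(-5, -3)*(-13))*f) = 1/((((7/9)*(-3))*(-13))*(-43)) = 1/(-7/3*(-13)*(-43)) = 1/((91/3)*(-43)) = 1/(-3913/3) = -3/3913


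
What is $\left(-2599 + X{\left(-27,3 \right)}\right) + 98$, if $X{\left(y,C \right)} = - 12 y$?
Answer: $-2177$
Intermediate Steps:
$\left(-2599 + X{\left(-27,3 \right)}\right) + 98 = \left(-2599 - -324\right) + 98 = \left(-2599 + 324\right) + 98 = -2275 + 98 = -2177$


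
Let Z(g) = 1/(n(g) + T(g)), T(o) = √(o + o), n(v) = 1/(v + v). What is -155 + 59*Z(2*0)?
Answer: -155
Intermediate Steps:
n(v) = 1/(2*v)
T(o) = √2*√o (T(o) = √(2*o) = √2*√o)
Z(g) = 1/(1/(2*g) + √2*√g)
-155 + 59*Z(2*0) = -155 + 59*(2*(2*0)/(1 + 2*√2*(2*0)^(3/2))) = -155 + 59*(2*0/(1 + 2*√2*0^(3/2))) = -155 + 59*(2*0/(1 + 2*√2*0)) = -155 + 59*(2*0/(1 + 0)) = -155 + 59*(2*0/1) = -155 + 59*(2*0*1) = -155 + 59*0 = -155 + 0 = -155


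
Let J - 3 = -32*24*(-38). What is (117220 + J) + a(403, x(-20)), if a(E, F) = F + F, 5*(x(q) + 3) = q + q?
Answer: 146385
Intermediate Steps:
x(q) = -3 + 2*q/5 (x(q) = -3 + (q + q)/5 = -3 + (2*q)/5 = -3 + 2*q/5)
a(E, F) = 2*F
J = 29187 (J = 3 - 32*24*(-38) = 3 - 768*(-38) = 3 + 29184 = 29187)
(117220 + J) + a(403, x(-20)) = (117220 + 29187) + 2*(-3 + (2/5)*(-20)) = 146407 + 2*(-3 - 8) = 146407 + 2*(-11) = 146407 - 22 = 146385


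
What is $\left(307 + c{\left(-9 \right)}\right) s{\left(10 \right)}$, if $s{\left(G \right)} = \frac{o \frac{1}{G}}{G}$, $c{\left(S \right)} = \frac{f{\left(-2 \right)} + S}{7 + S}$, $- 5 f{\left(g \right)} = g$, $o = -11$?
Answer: $- \frac{34243}{1000} \approx -34.243$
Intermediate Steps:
$f{\left(g \right)} = - \frac{g}{5}$
$c{\left(S \right)} = \frac{\frac{2}{5} + S}{7 + S}$ ($c{\left(S \right)} = \frac{\left(- \frac{1}{5}\right) \left(-2\right) + S}{7 + S} = \frac{\frac{2}{5} + S}{7 + S}$)
$s{\left(G \right)} = - \frac{11}{G^{2}}$ ($s{\left(G \right)} = \frac{\left(-11\right) \frac{1}{G}}{G} = - \frac{11}{G^{2}}$)
$\left(307 + c{\left(-9 \right)}\right) s{\left(10 \right)} = \left(307 + \frac{\frac{2}{5} - 9}{7 - 9}\right) \left(- \frac{11}{100}\right) = \left(307 + \frac{1}{-2} \left(- \frac{43}{5}\right)\right) \left(\left(-11\right) \frac{1}{100}\right) = \left(307 - - \frac{43}{10}\right) \left(- \frac{11}{100}\right) = \left(307 + \frac{43}{10}\right) \left(- \frac{11}{100}\right) = \frac{3113}{10} \left(- \frac{11}{100}\right) = - \frac{34243}{1000}$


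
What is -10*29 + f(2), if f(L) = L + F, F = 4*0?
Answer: -288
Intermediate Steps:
F = 0
f(L) = L (f(L) = L + 0 = L)
-10*29 + f(2) = -10*29 + 2 = -290 + 2 = -288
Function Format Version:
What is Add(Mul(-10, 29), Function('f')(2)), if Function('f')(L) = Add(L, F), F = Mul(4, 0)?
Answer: -288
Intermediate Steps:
F = 0
Function('f')(L) = L (Function('f')(L) = Add(L, 0) = L)
Add(Mul(-10, 29), Function('f')(2)) = Add(Mul(-10, 29), 2) = Add(-290, 2) = -288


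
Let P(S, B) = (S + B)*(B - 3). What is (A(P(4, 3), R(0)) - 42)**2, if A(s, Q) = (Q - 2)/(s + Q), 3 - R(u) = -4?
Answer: 83521/49 ≈ 1704.5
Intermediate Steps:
R(u) = 7 (R(u) = 3 - 1*(-4) = 3 + 4 = 7)
P(S, B) = (-3 + B)*(B + S) (P(S, B) = (B + S)*(-3 + B) = (-3 + B)*(B + S))
A(s, Q) = (-2 + Q)/(Q + s)
(A(P(4, 3), R(0)) - 42)**2 = ((-2 + 7)/(7 + (3**2 - 3*3 - 3*4 + 3*4)) - 42)**2 = (5/(7 + (9 - 9 - 12 + 12)) - 42)**2 = (5/(7 + 0) - 42)**2 = (5/7 - 42)**2 = (-289/7)**2 = 83521/49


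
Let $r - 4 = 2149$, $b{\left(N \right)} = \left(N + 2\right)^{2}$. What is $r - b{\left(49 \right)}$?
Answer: $-448$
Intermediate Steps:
$b{\left(N \right)} = \left(2 + N\right)^{2}$
$r = 2153$ ($r = 4 + 2149 = 2153$)
$r - b{\left(49 \right)} = 2153 - \left(2 + 49\right)^{2} = 2153 - 51^{2} = 2153 - 2601 = -448$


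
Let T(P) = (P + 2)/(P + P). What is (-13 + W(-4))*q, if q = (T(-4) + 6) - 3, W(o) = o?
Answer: -221/4 ≈ -55.250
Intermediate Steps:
T(P) = (2 + P)/(2*P) (T(P) = (2 + P)/((2*P)) = (2 + P)*(1/(2*P)) = (2 + P)/(2*P))
q = 13/4 (q = ((½)*(2 - 4)/(-4) + 6) - 3 = ((½)*(-¼)*(-2) + 6) - 3 = (¼ + 6) - 3 = 25/4 - 3 = 13/4 ≈ 3.2500)
(-13 + W(-4))*q = (-13 - 4)*(13/4) = -17*13/4 = -221/4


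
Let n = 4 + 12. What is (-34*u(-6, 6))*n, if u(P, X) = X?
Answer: -3264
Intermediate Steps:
n = 16
(-34*u(-6, 6))*n = -34*6*16 = -204*16 = -3264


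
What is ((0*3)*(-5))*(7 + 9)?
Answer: 0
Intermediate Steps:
((0*3)*(-5))*(7 + 9) = (0*(-5))*16 = 0*16 = 0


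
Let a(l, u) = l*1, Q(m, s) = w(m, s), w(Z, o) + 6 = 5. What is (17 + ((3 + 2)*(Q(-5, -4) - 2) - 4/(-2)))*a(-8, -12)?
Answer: -32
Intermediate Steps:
w(Z, o) = -1 (w(Z, o) = -6 + 5 = -1)
Q(m, s) = -1
a(l, u) = l
(17 + ((3 + 2)*(Q(-5, -4) - 2) - 4/(-2)))*a(-8, -12) = (17 + ((3 + 2)*(-1 - 2) - 4/(-2)))*(-8) = (17 + (5*(-3) - 4*(-½)))*(-8) = (17 + (-15 + 2))*(-8) = (17 - 13)*(-8) = 4*(-8) = -32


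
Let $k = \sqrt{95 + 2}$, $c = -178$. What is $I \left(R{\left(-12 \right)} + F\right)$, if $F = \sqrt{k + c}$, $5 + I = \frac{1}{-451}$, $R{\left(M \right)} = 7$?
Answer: $- \frac{15792}{451} - \frac{2256 i \sqrt{178 - \sqrt{97}}}{451} \approx -35.016 - 64.865 i$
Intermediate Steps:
$I = - \frac{2256}{451}$ ($I = -5 + \frac{1}{-451} = -5 - \frac{1}{451} = - \frac{2256}{451} \approx -5.0022$)
$k = \sqrt{97} \approx 9.8489$
$F = \sqrt{-178 + \sqrt{97}}$ ($F = \sqrt{\sqrt{97} - 178} = \sqrt{-178 + \sqrt{97}} \approx 12.967 i$)
$I \left(R{\left(-12 \right)} + F\right) = - \frac{2256 \left(7 + \sqrt{-178 + \sqrt{97}}\right)}{451} = - \frac{15792}{451} - \frac{2256 \sqrt{-178 + \sqrt{97}}}{451}$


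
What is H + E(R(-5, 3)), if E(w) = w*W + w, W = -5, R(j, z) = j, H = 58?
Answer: 78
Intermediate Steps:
E(w) = -4*w (E(w) = w*(-5) + w = -5*w + w = -4*w)
H + E(R(-5, 3)) = 58 - 4*(-5) = 58 + 20 = 78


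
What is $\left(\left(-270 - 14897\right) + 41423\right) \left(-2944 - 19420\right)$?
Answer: $-587189184$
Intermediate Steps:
$\left(\left(-270 - 14897\right) + 41423\right) \left(-2944 - 19420\right) = \left(\left(-270 - 14897\right) + 41423\right) \left(-22364\right) = \left(-15167 + 41423\right) \left(-22364\right) = 26256 \left(-22364\right) = -587189184$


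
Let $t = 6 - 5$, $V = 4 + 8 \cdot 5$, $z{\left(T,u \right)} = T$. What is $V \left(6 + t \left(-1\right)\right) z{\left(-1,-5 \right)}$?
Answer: $-220$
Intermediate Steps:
$V = 44$ ($V = 4 + 40 = 44$)
$t = 1$
$V \left(6 + t \left(-1\right)\right) z{\left(-1,-5 \right)} = 44 \left(6 + 1 \left(-1\right)\right) \left(-1\right) = 44 \left(6 - 1\right) \left(-1\right) = 44 \cdot 5 \left(-1\right) = 220 \left(-1\right) = -220$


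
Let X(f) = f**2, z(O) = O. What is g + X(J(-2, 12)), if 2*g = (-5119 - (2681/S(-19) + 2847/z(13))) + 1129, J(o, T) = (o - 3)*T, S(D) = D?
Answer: 29755/19 ≈ 1566.1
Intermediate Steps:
J(o, T) = T*(-3 + o) (J(o, T) = (-3 + o)*T = T*(-3 + o))
g = -38645/19 (g = ((-5119 - (2681/(-19) + 2847/13)) + 1129)/2 = ((-5119 - (2681*(-1/19) + 2847*(1/13))) + 1129)/2 = ((-5119 - (-2681/19 + 219)) + 1129)/2 = ((-5119 - 1*1480/19) + 1129)/2 = ((-5119 - 1480/19) + 1129)/2 = (-98741/19 + 1129)/2 = (1/2)*(-77290/19) = -38645/19 ≈ -2033.9)
g + X(J(-2, 12)) = -38645/19 + (12*(-3 - 2))**2 = -38645/19 + (12*(-5))**2 = -38645/19 + (-60)**2 = -38645/19 + 3600 = 29755/19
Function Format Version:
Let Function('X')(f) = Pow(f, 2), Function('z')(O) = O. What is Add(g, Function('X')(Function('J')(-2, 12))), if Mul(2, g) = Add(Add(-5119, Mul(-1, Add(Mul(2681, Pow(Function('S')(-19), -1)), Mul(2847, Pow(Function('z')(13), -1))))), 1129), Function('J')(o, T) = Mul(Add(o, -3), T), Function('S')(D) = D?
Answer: Rational(29755, 19) ≈ 1566.1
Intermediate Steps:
Function('J')(o, T) = Mul(T, Add(-3, o)) (Function('J')(o, T) = Mul(Add(-3, o), T) = Mul(T, Add(-3, o)))
g = Rational(-38645, 19) (g = Mul(Rational(1, 2), Add(Add(-5119, Mul(-1, Add(Mul(2681, Pow(-19, -1)), Mul(2847, Pow(13, -1))))), 1129)) = Mul(Rational(1, 2), Add(Add(-5119, Mul(-1, Add(Mul(2681, Rational(-1, 19)), Mul(2847, Rational(1, 13))))), 1129)) = Mul(Rational(1, 2), Add(Add(-5119, Mul(-1, Add(Rational(-2681, 19), 219))), 1129)) = Mul(Rational(1, 2), Add(Add(-5119, Mul(-1, Rational(1480, 19))), 1129)) = Mul(Rational(1, 2), Add(Add(-5119, Rational(-1480, 19)), 1129)) = Mul(Rational(1, 2), Add(Rational(-98741, 19), 1129)) = Mul(Rational(1, 2), Rational(-77290, 19)) = Rational(-38645, 19) ≈ -2033.9)
Add(g, Function('X')(Function('J')(-2, 12))) = Add(Rational(-38645, 19), Pow(Mul(12, Add(-3, -2)), 2)) = Add(Rational(-38645, 19), Pow(Mul(12, -5), 2)) = Add(Rational(-38645, 19), Pow(-60, 2)) = Add(Rational(-38645, 19), 3600) = Rational(29755, 19)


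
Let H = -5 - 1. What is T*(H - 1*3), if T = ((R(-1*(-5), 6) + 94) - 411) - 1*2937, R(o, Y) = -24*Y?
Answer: 30582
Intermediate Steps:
H = -6
T = -3398 (T = ((-24*6 + 94) - 411) - 1*2937 = ((-144 + 94) - 411) - 2937 = (-50 - 411) - 2937 = -461 - 2937 = -3398)
T*(H - 1*3) = -3398*(-6 - 1*3) = -3398*(-6 - 3) = -3398*(-9) = 30582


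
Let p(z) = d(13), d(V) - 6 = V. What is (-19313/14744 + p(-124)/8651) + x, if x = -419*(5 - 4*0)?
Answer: -267384767307/127550344 ≈ -2096.3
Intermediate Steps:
d(V) = 6 + V
p(z) = 19 (p(z) = 6 + 13 = 19)
x = -2095 (x = -419*(5 + 0) = -419*5 = -2095)
(-19313/14744 + p(-124)/8651) + x = (-19313/14744 + 19/8651) - 2095 = -166796627/127550344 - 2095 = -267384767307/127550344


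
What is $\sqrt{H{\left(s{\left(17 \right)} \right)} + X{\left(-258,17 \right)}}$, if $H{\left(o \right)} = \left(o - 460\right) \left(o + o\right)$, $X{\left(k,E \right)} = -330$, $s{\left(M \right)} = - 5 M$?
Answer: $4 \sqrt{5770} \approx 303.84$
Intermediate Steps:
$H{\left(o \right)} = 2 o \left(-460 + o\right)$ ($H{\left(o \right)} = \left(-460 + o\right) 2 o = 2 o \left(-460 + o\right)$)
$\sqrt{H{\left(s{\left(17 \right)} \right)} + X{\left(-258,17 \right)}} = \sqrt{2 \left(\left(-5\right) 17\right) \left(-460 - 85\right) - 330} = \sqrt{2 \left(-85\right) \left(-460 - 85\right) - 330} = \sqrt{2 \left(-85\right) \left(-545\right) - 330} = \sqrt{92650 - 330} = \sqrt{92320} = 4 \sqrt{5770}$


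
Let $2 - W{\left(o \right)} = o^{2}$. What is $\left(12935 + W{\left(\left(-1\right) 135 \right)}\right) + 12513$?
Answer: $7225$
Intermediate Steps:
$W{\left(o \right)} = 2 - o^{2}$
$\left(12935 + W{\left(\left(-1\right) 135 \right)}\right) + 12513 = \left(12935 + \left(2 - \left(\left(-1\right) 135\right)^{2}\right)\right) + 12513 = \left(12935 + \left(2 - \left(-135\right)^{2}\right)\right) + 12513 = \left(12935 + \left(2 - 18225\right)\right) + 12513 = \left(12935 - 18223\right) + 12513 = -5288 + 12513 = 7225$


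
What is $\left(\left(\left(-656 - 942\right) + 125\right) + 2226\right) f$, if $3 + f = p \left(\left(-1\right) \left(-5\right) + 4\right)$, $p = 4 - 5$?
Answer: $-9036$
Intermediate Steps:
$p = -1$ ($p = 4 - 5 = -1$)
$f = -12$ ($f = -3 - \left(\left(-1\right) \left(-5\right) + 4\right) = -3 - \left(5 + 4\right) = -3 - 9 = -12$)
$\left(\left(\left(-656 - 942\right) + 125\right) + 2226\right) f = \left(\left(\left(-656 - 942\right) + 125\right) + 2226\right) \left(-12\right) = \left(\left(-1598 + 125\right) + 2226\right) \left(-12\right) = \left(-1473 + 2226\right) \left(-12\right) = 753 \left(-12\right) = -9036$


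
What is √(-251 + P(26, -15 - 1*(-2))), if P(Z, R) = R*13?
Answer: 2*I*√105 ≈ 20.494*I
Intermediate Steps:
P(Z, R) = 13*R
√(-251 + P(26, -15 - 1*(-2))) = √(-251 + 13*(-15 - 1*(-2))) = √(-251 + 13*(-15 + 2)) = √(-251 + 13*(-13)) = √(-251 - 169) = √(-420) = 2*I*√105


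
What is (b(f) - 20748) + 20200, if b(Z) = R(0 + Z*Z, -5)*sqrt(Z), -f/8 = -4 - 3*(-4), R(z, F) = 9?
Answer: -548 + 72*I ≈ -548.0 + 72.0*I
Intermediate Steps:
f = -64 (f = -8*(-4 - 3*(-4)) = -8*(-4 + 12) = -8*8 = -64)
b(Z) = 9*sqrt(Z)
(b(f) - 20748) + 20200 = (9*sqrt(-64) - 20748) + 20200 = (9*(8*I) - 20748) + 20200 = (72*I - 20748) + 20200 = (-20748 + 72*I) + 20200 = -548 + 72*I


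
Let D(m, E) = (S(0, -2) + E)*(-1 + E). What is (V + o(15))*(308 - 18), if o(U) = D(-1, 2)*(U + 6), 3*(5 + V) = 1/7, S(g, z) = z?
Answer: -30160/21 ≈ -1436.2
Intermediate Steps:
V = -104/21 (V = -5 + (⅓)/7 = -5 + (⅓)*(⅐) = -5 + 1/21 = -104/21 ≈ -4.9524)
D(m, E) = (-1 + E)*(-2 + E) (D(m, E) = (-2 + E)*(-1 + E) = (-1 + E)*(-2 + E))
o(U) = 0 (o(U) = (2 + 2² - 3*2)*(U + 6) = (2 + 4 - 6)*(6 + U) = 0*(6 + U) = 0)
(V + o(15))*(308 - 18) = (-104/21 + 0)*(308 - 18) = -104/21*290 = -30160/21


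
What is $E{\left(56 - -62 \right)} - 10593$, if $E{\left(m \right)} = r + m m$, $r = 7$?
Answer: $3338$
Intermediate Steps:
$E{\left(m \right)} = 7 + m^{2}$ ($E{\left(m \right)} = 7 + m m = 7 + m^{2}$)
$E{\left(56 - -62 \right)} - 10593 = \left(7 + \left(56 - -62\right)^{2}\right) - 10593 = \left(7 + \left(56 + 62\right)^{2}\right) - 10593 = \left(7 + 118^{2}\right) - 10593 = \left(7 + 13924\right) - 10593 = 13931 - 10593 = 3338$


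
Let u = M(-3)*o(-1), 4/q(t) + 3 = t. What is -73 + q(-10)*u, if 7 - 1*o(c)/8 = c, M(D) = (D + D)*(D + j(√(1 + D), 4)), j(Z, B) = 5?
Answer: 2123/13 ≈ 163.31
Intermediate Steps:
M(D) = 2*D*(5 + D) (M(D) = (D + D)*(D + 5) = (2*D)*(5 + D) = 2*D*(5 + D))
q(t) = 4/(-3 + t)
o(c) = 56 - 8*c
u = -768 (u = (2*(-3)*(5 - 3))*(56 - 8*(-1)) = (2*(-3)*2)*(56 + 8) = -12*64 = -768)
-73 + q(-10)*u = -73 + (4/(-3 - 10))*(-768) = -73 + (4/(-13))*(-768) = -73 + (4*(-1/13))*(-768) = -73 - 4/13*(-768) = -73 + 3072/13 = 2123/13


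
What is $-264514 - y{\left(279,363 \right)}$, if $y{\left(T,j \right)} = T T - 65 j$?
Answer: $-318760$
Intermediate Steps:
$y{\left(T,j \right)} = T^{2} - 65 j$
$-264514 - y{\left(279,363 \right)} = -264514 - \left(279^{2} - 23595\right) = -264514 - \left(77841 - 23595\right) = -264514 - 54246 = -318760$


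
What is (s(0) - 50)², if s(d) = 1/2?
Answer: 9801/4 ≈ 2450.3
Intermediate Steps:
s(d) = ½
(s(0) - 50)² = (½ - 50)² = (-99/2)² = 9801/4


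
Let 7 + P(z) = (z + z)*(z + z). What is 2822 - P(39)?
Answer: -3255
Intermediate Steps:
P(z) = -7 + 4*z² (P(z) = -7 + (z + z)*(z + z) = -7 + (2*z)*(2*z) = -7 + 4*z²)
2822 - P(39) = 2822 - (-7 + 4*39²) = 2822 - (-7 + 4*1521) = 2822 - (-7 + 6084) = 2822 - 1*6077 = 2822 - 6077 = -3255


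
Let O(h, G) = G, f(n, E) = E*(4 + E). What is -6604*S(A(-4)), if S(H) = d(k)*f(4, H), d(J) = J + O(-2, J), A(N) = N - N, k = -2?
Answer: 0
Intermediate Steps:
A(N) = 0
d(J) = 2*J (d(J) = J + J = 2*J)
S(H) = -4*H*(4 + H) (S(H) = (2*(-2))*(H*(4 + H)) = -4*H*(4 + H))
-6604*S(A(-4)) = -(-26416)*0*(4 + 0) = -(-26416)*0*4 = -6604*0 = 0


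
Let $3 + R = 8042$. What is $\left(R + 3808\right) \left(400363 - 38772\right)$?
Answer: $4283768577$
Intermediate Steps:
$R = 8039$ ($R = -3 + 8042 = 8039$)
$\left(R + 3808\right) \left(400363 - 38772\right) = \left(8039 + 3808\right) \left(400363 - 38772\right) = 11847 \cdot 361591 = 4283768577$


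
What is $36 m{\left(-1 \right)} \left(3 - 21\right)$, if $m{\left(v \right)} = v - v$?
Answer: $0$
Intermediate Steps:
$m{\left(v \right)} = 0$
$36 m{\left(-1 \right)} \left(3 - 21\right) = 36 \cdot 0 \left(3 - 21\right) = 0 \left(3 - 21\right) = 0 \left(-18\right) = 0$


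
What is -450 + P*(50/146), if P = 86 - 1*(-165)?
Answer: -26575/73 ≈ -364.04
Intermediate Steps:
P = 251 (P = 86 + 165 = 251)
-450 + P*(50/146) = -450 + 251*(50/146) = -450 + 251*(50*(1/146)) = -450 + 251*(25/73) = -450 + 6275/73 = -26575/73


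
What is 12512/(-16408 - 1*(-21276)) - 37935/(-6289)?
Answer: 65838887/7653713 ≈ 8.6022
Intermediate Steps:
12512/(-16408 - 1*(-21276)) - 37935/(-6289) = 12512/(-16408 + 21276) - 37935*(-1/6289) = 12512/4868 + 37935/6289 = 12512*(1/4868) + 37935/6289 = 3128/1217 + 37935/6289 = 65838887/7653713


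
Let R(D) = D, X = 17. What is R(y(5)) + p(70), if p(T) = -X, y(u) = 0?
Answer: -17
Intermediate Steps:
p(T) = -17 (p(T) = -1*17 = -17)
R(y(5)) + p(70) = 0 - 17 = -17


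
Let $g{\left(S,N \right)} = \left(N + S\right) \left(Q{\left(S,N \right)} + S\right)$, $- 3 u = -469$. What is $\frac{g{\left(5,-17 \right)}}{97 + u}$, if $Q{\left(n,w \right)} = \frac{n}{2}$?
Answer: $- \frac{27}{76} \approx -0.35526$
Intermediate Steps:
$u = \frac{469}{3}$ ($u = \left(- \frac{1}{3}\right) \left(-469\right) = \frac{469}{3} \approx 156.33$)
$Q{\left(n,w \right)} = \frac{n}{2}$ ($Q{\left(n,w \right)} = n \frac{1}{2} = \frac{n}{2}$)
$g{\left(S,N \right)} = \frac{3 S \left(N + S\right)}{2}$ ($g{\left(S,N \right)} = \left(N + S\right) \left(\frac{S}{2} + S\right) = \left(N + S\right) \frac{3 S}{2} = \frac{3 S \left(N + S\right)}{2}$)
$\frac{g{\left(5,-17 \right)}}{97 + u} = \frac{\frac{3}{2} \cdot 5 \left(-17 + 5\right)}{97 + \frac{469}{3}} = \frac{\frac{3}{2} \cdot 5 \left(-12\right)}{\frac{760}{3}} = \left(-90\right) \frac{3}{760} = - \frac{27}{76}$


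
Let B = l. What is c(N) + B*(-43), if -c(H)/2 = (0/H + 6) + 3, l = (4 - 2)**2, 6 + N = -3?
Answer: -190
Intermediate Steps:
N = -9 (N = -6 - 3 = -9)
l = 4 (l = 2**2 = 4)
c(H) = -18 (c(H) = -2*((0/H + 6) + 3) = -2*((0 + 6) + 3) = -2*(6 + 3) = -2*9 = -18)
B = 4
c(N) + B*(-43) = -18 + 4*(-43) = -18 - 172 = -190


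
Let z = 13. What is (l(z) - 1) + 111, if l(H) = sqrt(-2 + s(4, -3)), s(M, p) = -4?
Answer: 110 + I*sqrt(6) ≈ 110.0 + 2.4495*I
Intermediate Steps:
l(H) = I*sqrt(6) (l(H) = sqrt(-2 - 4) = sqrt(-6) = I*sqrt(6))
(l(z) - 1) + 111 = (I*sqrt(6) - 1) + 111 = (-1 + I*sqrt(6)) + 111 = 110 + I*sqrt(6)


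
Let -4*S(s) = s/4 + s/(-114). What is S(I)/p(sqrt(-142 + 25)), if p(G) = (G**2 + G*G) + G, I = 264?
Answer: 605*sqrt(13)/(1482*(-I + 6*sqrt(13))) ≈ 0.067894 + 0.0031384*I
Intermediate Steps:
S(s) = -55*s/912 (S(s) = -(s/4 + s/(-114))/4 = -(s*(1/4) + s*(-1/114))/4 = -(s/4 - s/114)/4 = -55*s/912)
p(G) = G + 2*G**2 (p(G) = (G**2 + G**2) + G = 2*G**2 + G = G + 2*G**2)
S(I)/p(sqrt(-142 + 25)) = (-55/912*264)/((sqrt(-142 + 25)*(1 + 2*sqrt(-142 + 25)))) = -605*(-I*sqrt(13)/(39*(1 + 2*sqrt(-117))))/38 = -605*(-I*sqrt(13)/(39*(1 + 2*(3*I*sqrt(13)))))/38 = -605*(-I*sqrt(13)/(39*(1 + 6*I*sqrt(13))))/38 = -(-605)*I*sqrt(13)/(1482*(1 + 6*I*sqrt(13))) = 605*I*sqrt(13)/(1482*(1 + 6*I*sqrt(13)))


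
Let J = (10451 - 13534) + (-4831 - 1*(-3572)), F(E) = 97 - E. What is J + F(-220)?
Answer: -4025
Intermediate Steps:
J = -4342 (J = -3083 + (-4831 + 3572) = -3083 - 1259 = -4342)
J + F(-220) = -4342 + (97 - 1*(-220)) = -4342 + (97 + 220) = -4342 + 317 = -4025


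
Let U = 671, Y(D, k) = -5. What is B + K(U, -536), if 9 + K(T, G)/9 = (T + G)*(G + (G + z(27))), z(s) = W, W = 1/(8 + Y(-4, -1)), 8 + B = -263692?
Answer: -1565856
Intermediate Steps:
B = -263700 (B = -8 - 263692 = -263700)
W = ⅓ (W = 1/(8 - 5) = 1/3 = ⅓ ≈ 0.33333)
z(s) = ⅓
K(T, G) = -81 + 9*(⅓ + 2*G)*(G + T) (K(T, G) = -81 + 9*((T + G)*(G + (G + ⅓))) = -81 + 9*((G + T)*(G + (⅓ + G))) = -81 + 9*((G + T)*(⅓ + 2*G)) = -81 + 9*((⅓ + 2*G)*(G + T)) = -81 + 9*(⅓ + 2*G)*(G + T))
B + K(U, -536) = -263700 + (-81 + 3*(-536) + 3*671 + 18*(-536)² + 18*(-536)*671) = -263700 + (-81 - 1608 + 2013 + 18*287296 - 6473808) = -263700 + (-81 - 1608 + 2013 + 5171328 - 6473808) = -263700 - 1302156 = -1565856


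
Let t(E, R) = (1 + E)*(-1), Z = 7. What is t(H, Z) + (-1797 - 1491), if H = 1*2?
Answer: -3291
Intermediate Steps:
H = 2
t(E, R) = -1 - E
t(H, Z) + (-1797 - 1491) = (-1 - 1*2) + (-1797 - 1491) = (-1 - 2) - 3288 = -3 - 3288 = -3291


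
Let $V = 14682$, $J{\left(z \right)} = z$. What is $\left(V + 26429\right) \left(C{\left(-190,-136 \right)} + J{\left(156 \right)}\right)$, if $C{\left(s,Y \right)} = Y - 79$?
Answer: $-2425549$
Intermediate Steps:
$C{\left(s,Y \right)} = -79 + Y$
$\left(V + 26429\right) \left(C{\left(-190,-136 \right)} + J{\left(156 \right)}\right) = \left(14682 + 26429\right) \left(\left(-79 - 136\right) + 156\right) = 41111 \left(-215 + 156\right) = 41111 \left(-59\right) = -2425549$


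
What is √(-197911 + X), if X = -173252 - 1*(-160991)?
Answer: 2*I*√52543 ≈ 458.45*I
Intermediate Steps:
X = -12261 (X = -173252 + 160991 = -12261)
√(-197911 + X) = √(-197911 - 12261) = √(-210172) = 2*I*√52543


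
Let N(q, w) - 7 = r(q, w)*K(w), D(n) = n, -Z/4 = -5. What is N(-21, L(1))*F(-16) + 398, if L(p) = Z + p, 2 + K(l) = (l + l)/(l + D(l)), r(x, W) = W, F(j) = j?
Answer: 622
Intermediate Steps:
Z = 20 (Z = -4*(-5) = 20)
K(l) = -1 (K(l) = -2 + (l + l)/(l + l) = -2 + (2*l)/((2*l)) = -2 + (2*l)*(1/(2*l)) = -2 + 1 = -1)
L(p) = 20 + p
N(q, w) = 7 - w (N(q, w) = 7 + w*(-1) = 7 - w)
N(-21, L(1))*F(-16) + 398 = (7 - (20 + 1))*(-16) + 398 = (7 - 1*21)*(-16) + 398 = (7 - 21)*(-16) + 398 = -14*(-16) + 398 = 224 + 398 = 622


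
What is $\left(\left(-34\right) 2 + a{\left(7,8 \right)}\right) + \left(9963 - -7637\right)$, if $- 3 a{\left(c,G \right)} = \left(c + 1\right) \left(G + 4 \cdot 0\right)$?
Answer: $\frac{52532}{3} \approx 17511.0$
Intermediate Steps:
$a{\left(c,G \right)} = - \frac{G \left(1 + c\right)}{3}$ ($a{\left(c,G \right)} = - \frac{\left(c + 1\right) \left(G + 4 \cdot 0\right)}{3} = - \frac{\left(1 + c\right) \left(G + 0\right)}{3} = - \frac{\left(1 + c\right) G}{3} = - \frac{G \left(1 + c\right)}{3}$)
$\left(\left(-34\right) 2 + a{\left(7,8 \right)}\right) + \left(9963 - -7637\right) = \left(\left(-34\right) 2 - \frac{8 \left(1 + 7\right)}{3}\right) + \left(9963 - -7637\right) = \left(-68 - \frac{8}{3} \cdot 8\right) + \left(9963 + 7637\right) = \left(-68 - \frac{64}{3}\right) + 17600 = - \frac{268}{3} + 17600 = \frac{52532}{3}$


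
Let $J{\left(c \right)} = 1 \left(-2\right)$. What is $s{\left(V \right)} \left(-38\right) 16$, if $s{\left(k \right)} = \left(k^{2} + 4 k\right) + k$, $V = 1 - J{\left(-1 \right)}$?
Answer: $-14592$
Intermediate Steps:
$J{\left(c \right)} = -2$
$V = 3$ ($V = 1 - -2 = 1 + 2 = 3$)
$s{\left(k \right)} = k^{2} + 5 k$
$s{\left(V \right)} \left(-38\right) 16 = 3 \left(5 + 3\right) \left(-38\right) 16 = 3 \cdot 8 \left(-38\right) 16 = 24 \left(-38\right) 16 = \left(-912\right) 16 = -14592$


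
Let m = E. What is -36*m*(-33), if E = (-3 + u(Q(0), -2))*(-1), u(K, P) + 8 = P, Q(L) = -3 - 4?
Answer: 15444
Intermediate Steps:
Q(L) = -7
u(K, P) = -8 + P
E = 13 (E = (-3 + (-8 - 2))*(-1) = (-3 - 10)*(-1) = -13*(-1) = 13)
m = 13
-36*m*(-33) = -36*13*(-33) = -468*(-33) = 15444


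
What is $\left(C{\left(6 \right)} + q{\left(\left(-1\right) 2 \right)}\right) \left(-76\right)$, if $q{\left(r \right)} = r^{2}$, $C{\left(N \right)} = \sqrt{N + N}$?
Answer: $-304 - 152 \sqrt{3} \approx -567.27$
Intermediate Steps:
$C{\left(N \right)} = \sqrt{2} \sqrt{N}$ ($C{\left(N \right)} = \sqrt{2 N} = \sqrt{2} \sqrt{N}$)
$\left(C{\left(6 \right)} + q{\left(\left(-1\right) 2 \right)}\right) \left(-76\right) = \left(\sqrt{2} \sqrt{6} + \left(\left(-1\right) 2\right)^{2}\right) \left(-76\right) = \left(2 \sqrt{3} + \left(-2\right)^{2}\right) \left(-76\right) = \left(2 \sqrt{3} + 4\right) \left(-76\right) = \left(4 + 2 \sqrt{3}\right) \left(-76\right) = -304 - 152 \sqrt{3}$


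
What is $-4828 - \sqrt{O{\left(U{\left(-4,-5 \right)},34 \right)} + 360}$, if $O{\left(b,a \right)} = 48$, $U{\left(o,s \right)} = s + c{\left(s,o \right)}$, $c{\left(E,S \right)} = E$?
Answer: $-4828 - 2 \sqrt{102} \approx -4848.2$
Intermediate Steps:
$U{\left(o,s \right)} = 2 s$ ($U{\left(o,s \right)} = s + s = 2 s$)
$-4828 - \sqrt{O{\left(U{\left(-4,-5 \right)},34 \right)} + 360} = -4828 - \sqrt{48 + 360} = -4828 - \sqrt{408} = -4828 - 2 \sqrt{102}$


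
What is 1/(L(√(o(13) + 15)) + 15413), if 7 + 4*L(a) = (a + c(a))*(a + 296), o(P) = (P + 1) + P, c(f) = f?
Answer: 246916/3795749953 - 2368*√42/3795749953 ≈ 6.1008e-5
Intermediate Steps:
o(P) = 1 + 2*P (o(P) = (1 + P) + P = 1 + 2*P)
L(a) = -7/4 + a*(296 + a)/2 (L(a) = -7/4 + ((a + a)*(a + 296))/4 = -7/4 + ((2*a)*(296 + a))/4 = -7/4 + (2*a*(296 + a))/4 = -7/4 + a*(296 + a)/2)
1/(L(√(o(13) + 15)) + 15413) = 1/((-7/4 + (√((1 + 2*13) + 15))²/2 + 148*√((1 + 2*13) + 15)) + 15413) = 1/((-7/4 + (√((1 + 26) + 15))²/2 + 148*√((1 + 26) + 15)) + 15413) = 1/((-7/4 + (√(27 + 15))²/2 + 148*√(27 + 15)) + 15413) = 1/((-7/4 + (√42)²/2 + 148*√42) + 15413) = 1/((-7/4 + (½)*42 + 148*√42) + 15413) = 1/((-7/4 + 21 + 148*√42) + 15413) = 1/((77/4 + 148*√42) + 15413) = 1/(61729/4 + 148*√42)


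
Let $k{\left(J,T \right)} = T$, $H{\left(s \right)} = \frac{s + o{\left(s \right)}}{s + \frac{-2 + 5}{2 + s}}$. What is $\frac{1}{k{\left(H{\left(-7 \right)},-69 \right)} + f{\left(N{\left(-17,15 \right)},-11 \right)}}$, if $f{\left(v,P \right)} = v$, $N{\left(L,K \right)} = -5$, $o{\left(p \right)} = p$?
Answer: $- \frac{1}{74} \approx -0.013514$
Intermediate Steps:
$H{\left(s \right)} = \frac{2 s}{s + \frac{3}{2 + s}}$ ($H{\left(s \right)} = \frac{s + s}{s + \frac{-2 + 5}{2 + s}} = \frac{2 s}{s + \frac{3}{2 + s}}$)
$\frac{1}{k{\left(H{\left(-7 \right)},-69 \right)} + f{\left(N{\left(-17,15 \right)},-11 \right)}} = \frac{1}{-69 - 5} = \frac{1}{-74} = - \frac{1}{74}$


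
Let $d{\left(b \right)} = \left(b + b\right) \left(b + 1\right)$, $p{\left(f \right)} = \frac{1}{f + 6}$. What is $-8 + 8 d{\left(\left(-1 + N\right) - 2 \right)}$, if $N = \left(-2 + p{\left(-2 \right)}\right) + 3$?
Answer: $13$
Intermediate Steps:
$p{\left(f \right)} = \frac{1}{6 + f}$
$N = \frac{5}{4}$ ($N = \left(-2 + \frac{1}{6 - 2}\right) + 3 = \left(-2 + \frac{1}{4}\right) + 3 = - \frac{7}{4} + 3 = \frac{5}{4} \approx 1.25$)
$d{\left(b \right)} = 2 b \left(1 + b\right)$
$-8 + 8 d{\left(\left(-1 + N\right) - 2 \right)} = -8 + 8 \cdot 2 \left(\left(-1 + \frac{5}{4}\right) - 2\right) \left(1 + \left(\left(-1 + \frac{5}{4}\right) - 2\right)\right) = -8 + 8 \cdot 2 \left(\frac{1}{4} - 2\right) \left(1 + \left(\frac{1}{4} - 2\right)\right) = -8 + 8 \cdot 2 \left(- \frac{7}{4}\right) \left(1 - \frac{7}{4}\right) = -8 + 8 \cdot 2 \left(- \frac{7}{4}\right) \left(- \frac{3}{4}\right) = -8 + 8 \cdot \frac{21}{8} = -8 + 21 = 13$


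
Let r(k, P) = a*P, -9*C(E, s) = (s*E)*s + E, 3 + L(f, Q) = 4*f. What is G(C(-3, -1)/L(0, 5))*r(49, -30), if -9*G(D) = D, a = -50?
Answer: 1000/27 ≈ 37.037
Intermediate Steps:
L(f, Q) = -3 + 4*f
C(E, s) = -E/9 - E*s²/9 (C(E, s) = -((s*E)*s + E)/9 = -((E*s)*s + E)/9 = -(E*s² + E)/9 = -(E + E*s²)/9 = -E/9 - E*s²/9)
r(k, P) = -50*P
G(D) = -D/9
G(C(-3, -1)/L(0, 5))*r(49, -30) = (-(-⅑*(-3)*(1 + (-1)²))/(9*(-3 + 4*0)))*(-50*(-30)) = -(-⅑*(-3)*(1 + 1))/(9*(-3 + 0))*1500 = -(-⅑*(-3)*2)/(9*(-3))*1500 = -2*(-1)/(27*3)*1500 = -⅑*(-2/9)*1500 = (2/81)*1500 = 1000/27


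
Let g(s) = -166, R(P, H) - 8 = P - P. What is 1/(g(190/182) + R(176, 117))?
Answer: -1/158 ≈ -0.0063291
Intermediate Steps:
R(P, H) = 8 (R(P, H) = 8 + (P - P) = 8 + 0 = 8)
1/(g(190/182) + R(176, 117)) = 1/(-166 + 8) = 1/(-158) = -1/158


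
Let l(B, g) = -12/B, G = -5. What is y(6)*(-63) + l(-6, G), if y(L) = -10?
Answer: 632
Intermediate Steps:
y(6)*(-63) + l(-6, G) = -10*(-63) - 12/(-6) = 630 - 12*(-⅙) = 630 + 2 = 632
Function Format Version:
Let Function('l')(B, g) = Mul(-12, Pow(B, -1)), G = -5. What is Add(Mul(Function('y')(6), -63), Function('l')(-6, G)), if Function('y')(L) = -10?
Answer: 632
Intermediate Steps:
Add(Mul(Function('y')(6), -63), Function('l')(-6, G)) = Add(Mul(-10, -63), Mul(-12, Pow(-6, -1))) = Add(630, Mul(-12, Rational(-1, 6))) = Add(630, 2) = 632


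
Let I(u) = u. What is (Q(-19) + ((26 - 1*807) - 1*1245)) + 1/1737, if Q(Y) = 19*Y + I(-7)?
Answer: -4158377/1737 ≈ -2394.0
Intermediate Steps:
Q(Y) = -7 + 19*Y (Q(Y) = 19*Y - 7 = -7 + 19*Y)
(Q(-19) + ((26 - 1*807) - 1*1245)) + 1/1737 = ((-7 + 19*(-19)) + ((26 - 1*807) - 1*1245)) + 1/1737 = ((-7 - 361) + ((26 - 807) - 1245)) + 1/1737 = (-368 + (-781 - 1245)) + 1/1737 = (-368 - 2026) + 1/1737 = -2394 + 1/1737 = -4158377/1737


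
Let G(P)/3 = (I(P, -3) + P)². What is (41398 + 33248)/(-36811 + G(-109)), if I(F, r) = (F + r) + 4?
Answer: 3393/4748 ≈ 0.71462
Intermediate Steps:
I(F, r) = 4 + F + r
G(P) = 3*(1 + 2*P)² (G(P) = 3*((4 + P - 3) + P)² = 3*((1 + P) + P)² = 3*(1 + 2*P)²)
(41398 + 33248)/(-36811 + G(-109)) = (41398 + 33248)/(-36811 + 3*(1 + 2*(-109))²) = 74646/(-36811 + 3*(1 - 218)²) = 74646/(-36811 + 3*(-217)²) = 74646/(-36811 + 3*47089) = 74646/(-36811 + 141267) = 74646/104456 = 74646*(1/104456) = 3393/4748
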